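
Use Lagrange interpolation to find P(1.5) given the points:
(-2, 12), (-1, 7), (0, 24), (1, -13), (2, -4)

Lagrange interpolation formula:
P(x) = Σ yᵢ × Lᵢ(x)
where Lᵢ(x) = Π_{j≠i} (x - xⱼ)/(xᵢ - xⱼ)

L_0(1.5) = (1.5 - (-1))/(-2 - (-1)) × (1.5 - 0)/(-2 - 0) × (1.5 - 1)/(-2 - 1) × (1.5 - 2)/(-2 - 2) = -0.039062
L_1(1.5) = (1.5 - (-2))/(-1 - (-2)) × (1.5 - 0)/(-1 - 0) × (1.5 - 1)/(-1 - 1) × (1.5 - 2)/(-1 - 2) = 0.218750
L_2(1.5) = (1.5 - (-2))/(0 - (-2)) × (1.5 - (-1))/(0 - (-1)) × (1.5 - 1)/(0 - 1) × (1.5 - 2)/(0 - 2) = -0.546875
L_3(1.5) = (1.5 - (-2))/(1 - (-2)) × (1.5 - (-1))/(1 - (-1)) × (1.5 - 0)/(1 - 0) × (1.5 - 2)/(1 - 2) = 1.093750
L_4(1.5) = (1.5 - (-2))/(2 - (-2)) × (1.5 - (-1))/(2 - (-1)) × (1.5 - 0)/(2 - 0) × (1.5 - 1)/(2 - 1) = 0.273438

P(1.5) = 12×L_0(1.5) + 7×L_1(1.5) + 24×L_2(1.5) + (-13)×L_3(1.5) + (-4)×L_4(1.5)
P(1.5) = -27.375000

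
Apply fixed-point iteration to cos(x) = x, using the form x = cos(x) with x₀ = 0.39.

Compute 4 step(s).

Equation: cos(x) = x
Fixed-point form: x = cos(x)
x₀ = 0.39

x_1 = g(0.390000) = 0.924909
x_2 = g(0.924909) = 0.601907
x_3 = g(0.601907) = 0.824257
x_4 = g(0.824257) = 0.679102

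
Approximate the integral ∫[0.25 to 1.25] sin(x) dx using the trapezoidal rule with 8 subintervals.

f(x) = sin(x)
a = 0.25, b = 1.25, n = 8
h = (b - a)/n = 0.125000

Trapezoidal rule: (h/2)[f(x₀) + 2f(x₁) + 2f(x₂) + ... + f(xₙ)]

x_0 = 0.2500, f(x_0) = 0.247404, coefficient = 1
x_1 = 0.3750, f(x_1) = 0.366273, coefficient = 2
x_2 = 0.5000, f(x_2) = 0.479426, coefficient = 2
x_3 = 0.6250, f(x_3) = 0.585097, coefficient = 2
x_4 = 0.7500, f(x_4) = 0.681639, coefficient = 2
x_5 = 0.8750, f(x_5) = 0.767544, coefficient = 2
x_6 = 1.0000, f(x_6) = 0.841471, coefficient = 2
x_7 = 1.1250, f(x_7) = 0.902268, coefficient = 2
x_8 = 1.2500, f(x_8) = 0.948985, coefficient = 1

I ≈ (0.125000/2) × 10.443821 = 0.652739
Exact value: 0.653590
Error: 0.000851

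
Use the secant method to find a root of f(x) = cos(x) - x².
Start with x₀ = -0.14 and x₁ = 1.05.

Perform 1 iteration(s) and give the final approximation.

f(x) = cos(x) - x²
x₀ = -0.14, x₁ = 1.05

Secant formula: x_{n+1} = x_n - f(x_n)(x_n - x_{n-1})/(f(x_n) - f(x_{n-1}))

Iteration 1:
  f(-0.140000) = 0.970616
  f(1.050000) = -0.604929
  x_2 = 1.050000 - (-0.604929)×(1.050000 - (-0.140000))/(-0.604929 - 0.970616)
       = 0.593101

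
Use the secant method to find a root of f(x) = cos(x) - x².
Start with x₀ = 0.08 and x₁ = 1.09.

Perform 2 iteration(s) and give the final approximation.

f(x) = cos(x) - x²
x₀ = 0.08, x₁ = 1.09

Secant formula: x_{n+1} = x_n - f(x_n)(x_n - x_{n-1})/(f(x_n) - f(x_{n-1}))

Iteration 1:
  f(0.080000) = 0.990402
  f(1.090000) = -0.725615
  x_2 = 1.090000 - (-0.725615)×(1.090000 - 0.080000)/(-0.725615 - 0.990402)
       = 0.662923
Iteration 2:
  f(1.090000) = -0.725615
  f(0.662923) = 0.348729
  x_3 = 0.662923 - 0.348729×(0.662923 - 1.090000)/(0.348729 - (-0.725615))
       = 0.801551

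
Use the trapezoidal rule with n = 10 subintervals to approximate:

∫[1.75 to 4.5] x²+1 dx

f(x) = x²+1
a = 1.75, b = 4.5, n = 10
h = (b - a)/n = 0.275000

Trapezoidal rule: (h/2)[f(x₀) + 2f(x₁) + 2f(x₂) + ... + f(xₙ)]

x_0 = 1.7500, f(x_0) = 4.062500, coefficient = 1
x_1 = 2.0250, f(x_1) = 5.100625, coefficient = 2
x_2 = 2.3000, f(x_2) = 6.290000, coefficient = 2
x_3 = 2.5750, f(x_3) = 7.630625, coefficient = 2
x_4 = 2.8500, f(x_4) = 9.122500, coefficient = 2
x_5 = 3.1250, f(x_5) = 10.765625, coefficient = 2
x_6 = 3.4000, f(x_6) = 12.560000, coefficient = 2
x_7 = 3.6750, f(x_7) = 14.505625, coefficient = 2
x_8 = 3.9500, f(x_8) = 16.602500, coefficient = 2
x_9 = 4.2250, f(x_9) = 18.850625, coefficient = 2
x_10 = 4.5000, f(x_10) = 21.250000, coefficient = 1

I ≈ (0.275000/2) × 228.168750 = 31.373203
Exact value: 31.338542
Error: 0.034661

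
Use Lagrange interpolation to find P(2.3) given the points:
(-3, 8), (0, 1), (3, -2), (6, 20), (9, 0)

Lagrange interpolation formula:
P(x) = Σ yᵢ × Lᵢ(x)
where Lᵢ(x) = Π_{j≠i} (x - xⱼ)/(xᵢ - xⱼ)

L_0(2.3) = (2.3 - 0)/(-3 - 0) × (2.3 - 3)/(-3 - 3) × (2.3 - 6)/(-3 - 6) × (2.3 - 9)/(-3 - 9) = -0.020531
L_1(2.3) = (2.3 - (-3))/(0 - (-3)) × (2.3 - 3)/(0 - 3) × (2.3 - 6)/(0 - 6) × (2.3 - 9)/(0 - 9) = 0.189241
L_2(2.3) = (2.3 - (-3))/(3 - (-3)) × (2.3 - 0)/(3 - 0) × (2.3 - 6)/(3 - 6) × (2.3 - 9)/(3 - 9) = 0.932685
L_3(2.3) = (2.3 - (-3))/(6 - (-3)) × (2.3 - 0)/(6 - 0) × (2.3 - 3)/(6 - 3) × (2.3 - 9)/(6 - 9) = -0.117636
L_4(2.3) = (2.3 - (-3))/(9 - (-3)) × (2.3 - 0)/(9 - 0) × (2.3 - 3)/(9 - 3) × (2.3 - 6)/(9 - 6) = 0.016241

P(2.3) = 8×L_0(2.3) + 1×L_1(2.3) + (-2)×L_2(2.3) + 20×L_3(2.3) + 0×L_4(2.3)
P(2.3) = -4.193097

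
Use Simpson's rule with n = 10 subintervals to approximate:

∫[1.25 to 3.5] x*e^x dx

f(x) = x*e^x
a = 1.25, b = 3.5, n = 10
h = (b - a)/n = 0.225000

Simpson's rule: (h/3)[f(x₀) + 4f(x₁) + 2f(x₂) + ... + f(xₙ)]

x_0 = 1.2500, f(x_0) = 4.362929, coefficient = 1
x_1 = 1.4750, f(x_1) = 6.447278, coefficient = 4
x_2 = 1.7000, f(x_2) = 9.305711, coefficient = 2
x_3 = 1.9250, f(x_3) = 13.196161, coefficient = 4
x_4 = 2.1500, f(x_4) = 18.457446, coefficient = 2
x_5 = 2.3750, f(x_5) = 25.533656, coefficient = 4
x_6 = 2.6000, f(x_6) = 35.005719, coefficient = 2
x_7 = 2.8250, f(x_7) = 47.632170, coefficient = 4
x_8 = 3.0500, f(x_8) = 64.401800, coefficient = 2
x_9 = 3.2750, f(x_9) = 86.601563, coefficient = 4
x_10 = 3.5000, f(x_10) = 115.904082, coefficient = 1

I ≈ (0.225000/3) × 1092.251675 = 81.918876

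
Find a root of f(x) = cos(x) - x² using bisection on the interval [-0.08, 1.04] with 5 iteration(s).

f(x) = cos(x) - x²
Initial interval: [-0.08, 1.04]

Iteration 1:
  c_1 = (-0.080000 + 1.040000)/2 = 0.480000
  f(c_1) = f(0.480000) = 0.656595
  f(a) × f(c) ≥ 0, new interval: [0.480000, 1.040000]
Iteration 2:
  c_2 = (0.480000 + 1.040000)/2 = 0.760000
  f(c_2) = f(0.760000) = 0.147236
  f(a) × f(c) ≥ 0, new interval: [0.760000, 1.040000]
Iteration 3:
  c_3 = (0.760000 + 1.040000)/2 = 0.900000
  f(c_3) = f(0.900000) = -0.188390
  f(a) × f(c) < 0, new interval: [0.760000, 0.900000]
Iteration 4:
  c_4 = (0.760000 + 0.900000)/2 = 0.830000
  f(c_4) = f(0.830000) = -0.014024
  f(a) × f(c) < 0, new interval: [0.760000, 0.830000]
Iteration 5:
  c_5 = (0.760000 + 0.830000)/2 = 0.795000
  f(c_5) = f(0.795000) = 0.068260
  f(a) × f(c) ≥ 0, new interval: [0.795000, 0.830000]

After 5 iteration(s), the approximation is c_5 = 0.795000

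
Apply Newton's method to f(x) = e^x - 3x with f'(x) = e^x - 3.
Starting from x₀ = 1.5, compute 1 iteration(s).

f(x) = e^x - 3x
f'(x) = e^x - 3
x₀ = 1.5

Newton-Raphson formula: x_{n+1} = x_n - f(x_n)/f'(x_n)

Iteration 1:
  f(1.500000) = -0.018311
  f'(1.500000) = 1.481689
  x_1 = 1.500000 - (-0.018311)/1.481689 = 1.512358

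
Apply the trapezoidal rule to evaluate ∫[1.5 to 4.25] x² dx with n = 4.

f(x) = x²
a = 1.5, b = 4.25, n = 4
h = (b - a)/n = 0.687500

Trapezoidal rule: (h/2)[f(x₀) + 2f(x₁) + 2f(x₂) + ... + f(xₙ)]

x_0 = 1.5000, f(x_0) = 2.250000, coefficient = 1
x_1 = 2.1875, f(x_1) = 4.785156, coefficient = 2
x_2 = 2.8750, f(x_2) = 8.265625, coefficient = 2
x_3 = 3.5625, f(x_3) = 12.691406, coefficient = 2
x_4 = 4.2500, f(x_4) = 18.062500, coefficient = 1

I ≈ (0.687500/2) × 71.796875 = 24.680176
Exact value: 24.463542
Error: 0.216634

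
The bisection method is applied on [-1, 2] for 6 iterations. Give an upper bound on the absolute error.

Bisection error bound: |error| ≤ (b-a)/2^n
|error| ≤ (2 - (-1))/2^6 = 3/2^6
|error| ≤ 0.0468750000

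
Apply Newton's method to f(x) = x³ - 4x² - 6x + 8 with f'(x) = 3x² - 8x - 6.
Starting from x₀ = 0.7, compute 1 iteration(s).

f(x) = x³ - 4x² - 6x + 8
f'(x) = 3x² - 8x - 6
x₀ = 0.7

Newton-Raphson formula: x_{n+1} = x_n - f(x_n)/f'(x_n)

Iteration 1:
  f(0.700000) = 2.183000
  f'(0.700000) = -10.130000
  x_1 = 0.700000 - 2.183000/(-10.130000) = 0.915499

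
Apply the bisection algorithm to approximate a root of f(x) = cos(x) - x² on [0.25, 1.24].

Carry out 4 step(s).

f(x) = cos(x) - x²
Initial interval: [0.25, 1.24]

Iteration 1:
  c_1 = (0.250000 + 1.240000)/2 = 0.745000
  f(c_1) = f(0.745000) = 0.180063
  f(a) × f(c) ≥ 0, new interval: [0.745000, 1.240000]
Iteration 2:
  c_2 = (0.745000 + 1.240000)/2 = 0.992500
  f(c_2) = f(0.992500) = -0.438458
  f(a) × f(c) < 0, new interval: [0.745000, 0.992500]
Iteration 3:
  c_3 = (0.745000 + 0.992500)/2 = 0.868750
  f(c_3) = f(0.868750) = -0.108945
  f(a) × f(c) < 0, new interval: [0.745000, 0.868750]
Iteration 4:
  c_4 = (0.745000 + 0.868750)/2 = 0.806875
  f(c_4) = f(0.806875) = 0.040711
  f(a) × f(c) ≥ 0, new interval: [0.806875, 0.868750]

After 4 iteration(s), the approximation is c_4 = 0.806875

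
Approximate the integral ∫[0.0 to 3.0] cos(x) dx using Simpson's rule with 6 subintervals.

f(x) = cos(x)
a = 0.0, b = 3.0, n = 6
h = (b - a)/n = 0.500000

Simpson's rule: (h/3)[f(x₀) + 4f(x₁) + 2f(x₂) + ... + f(xₙ)]

x_0 = 0.0000, f(x_0) = 1.000000, coefficient = 1
x_1 = 0.5000, f(x_1) = 0.877583, coefficient = 4
x_2 = 1.0000, f(x_2) = 0.540302, coefficient = 2
x_3 = 1.5000, f(x_3) = 0.070737, coefficient = 4
x_4 = 2.0000, f(x_4) = -0.416147, coefficient = 2
x_5 = 2.5000, f(x_5) = -0.801144, coefficient = 4
x_6 = 3.0000, f(x_6) = -0.989992, coefficient = 1

I ≈ (0.500000/3) × 0.847023 = 0.141171
Exact value: 0.141120
Error: 0.000050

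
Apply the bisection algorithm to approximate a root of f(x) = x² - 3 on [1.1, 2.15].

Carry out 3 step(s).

f(x) = x² - 3
Initial interval: [1.1, 2.15]

Iteration 1:
  c_1 = (1.100000 + 2.150000)/2 = 1.625000
  f(c_1) = f(1.625000) = -0.359375
  f(a) × f(c) ≥ 0, new interval: [1.625000, 2.150000]
Iteration 2:
  c_2 = (1.625000 + 2.150000)/2 = 1.887500
  f(c_2) = f(1.887500) = 0.562656
  f(a) × f(c) < 0, new interval: [1.625000, 1.887500]
Iteration 3:
  c_3 = (1.625000 + 1.887500)/2 = 1.756250
  f(c_3) = f(1.756250) = 0.084414
  f(a) × f(c) < 0, new interval: [1.625000, 1.756250]

After 3 iteration(s), the approximation is c_3 = 1.756250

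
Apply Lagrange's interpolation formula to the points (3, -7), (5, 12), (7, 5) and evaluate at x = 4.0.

Lagrange interpolation formula:
P(x) = Σ yᵢ × Lᵢ(x)
where Lᵢ(x) = Π_{j≠i} (x - xⱼ)/(xᵢ - xⱼ)

L_0(4.0) = (4.0 - 5)/(3 - 5) × (4.0 - 7)/(3 - 7) = 0.375000
L_1(4.0) = (4.0 - 3)/(5 - 3) × (4.0 - 7)/(5 - 7) = 0.750000
L_2(4.0) = (4.0 - 3)/(7 - 3) × (4.0 - 5)/(7 - 5) = -0.125000

P(4.0) = (-7)×L_0(4.0) + 12×L_1(4.0) + 5×L_2(4.0)
P(4.0) = 5.750000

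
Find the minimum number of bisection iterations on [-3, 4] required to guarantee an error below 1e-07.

We need (b-a)/2^n ≤ 1e-07
(4 - (-3))/2^n ≤ 1e-07
7/2^n ≤ 1e-07
2^n ≥ 70000000
n ≥ log₂(70000000) = 26.06
n ≥ 27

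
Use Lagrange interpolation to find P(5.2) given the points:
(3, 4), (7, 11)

Lagrange interpolation formula:
P(x) = Σ yᵢ × Lᵢ(x)
where Lᵢ(x) = Π_{j≠i} (x - xⱼ)/(xᵢ - xⱼ)

L_0(5.2) = (5.2 - 7)/(3 - 7) = 0.450000
L_1(5.2) = (5.2 - 3)/(7 - 3) = 0.550000

P(5.2) = 4×L_0(5.2) + 11×L_1(5.2)
P(5.2) = 7.850000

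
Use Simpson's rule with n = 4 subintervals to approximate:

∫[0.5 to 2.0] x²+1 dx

f(x) = x²+1
a = 0.5, b = 2.0, n = 4
h = (b - a)/n = 0.375000

Simpson's rule: (h/3)[f(x₀) + 4f(x₁) + 2f(x₂) + ... + f(xₙ)]

x_0 = 0.5000, f(x_0) = 1.250000, coefficient = 1
x_1 = 0.8750, f(x_1) = 1.765625, coefficient = 4
x_2 = 1.2500, f(x_2) = 2.562500, coefficient = 2
x_3 = 1.6250, f(x_3) = 3.640625, coefficient = 4
x_4 = 2.0000, f(x_4) = 5.000000, coefficient = 1

I ≈ (0.375000/3) × 33.000000 = 4.125000
Exact value: 4.125000
Error: 0.000000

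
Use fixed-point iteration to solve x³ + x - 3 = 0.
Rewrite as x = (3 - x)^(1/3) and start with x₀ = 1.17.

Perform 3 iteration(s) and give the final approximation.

Equation: x³ + x - 3 = 0
Fixed-point form: x = (3 - x)^(1/3)
x₀ = 1.17

x_1 = g(1.170000) = 1.223161
x_2 = g(1.223161) = 1.211200
x_3 = g(1.211200) = 1.213912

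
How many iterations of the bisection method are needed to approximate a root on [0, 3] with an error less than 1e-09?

We need (b-a)/2^n ≤ 1e-09
(3 - 0)/2^n ≤ 1e-09
3/2^n ≤ 1e-09
2^n ≥ 3000000000
n ≥ log₂(3000000000) = 31.48
n ≥ 32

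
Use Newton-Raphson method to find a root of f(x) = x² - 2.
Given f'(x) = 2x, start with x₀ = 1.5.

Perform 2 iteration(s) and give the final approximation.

f(x) = x² - 2
f'(x) = 2x
x₀ = 1.5

Newton-Raphson formula: x_{n+1} = x_n - f(x_n)/f'(x_n)

Iteration 1:
  f(1.500000) = 0.250000
  f'(1.500000) = 3.000000
  x_1 = 1.500000 - 0.250000/3.000000 = 1.416667
Iteration 2:
  f(1.416667) = 0.006944
  f'(1.416667) = 2.833333
  x_2 = 1.416667 - 0.006944/2.833333 = 1.414216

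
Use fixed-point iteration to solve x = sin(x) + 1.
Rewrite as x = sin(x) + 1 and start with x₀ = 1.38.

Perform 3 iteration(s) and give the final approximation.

Equation: x = sin(x) + 1
Fixed-point form: x = sin(x) + 1
x₀ = 1.38

x_1 = g(1.380000) = 1.981854
x_2 = g(1.981854) = 1.916699
x_3 = g(1.916699) = 1.940770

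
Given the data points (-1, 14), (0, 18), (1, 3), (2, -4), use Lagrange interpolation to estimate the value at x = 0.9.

Lagrange interpolation formula:
P(x) = Σ yᵢ × Lᵢ(x)
where Lᵢ(x) = Π_{j≠i} (x - xⱼ)/(xᵢ - xⱼ)

L_0(0.9) = (0.9 - 0)/(-1 - 0) × (0.9 - 1)/(-1 - 1) × (0.9 - 2)/(-1 - 2) = -0.016500
L_1(0.9) = (0.9 - (-1))/(0 - (-1)) × (0.9 - 1)/(0 - 1) × (0.9 - 2)/(0 - 2) = 0.104500
L_2(0.9) = (0.9 - (-1))/(1 - (-1)) × (0.9 - 0)/(1 - 0) × (0.9 - 2)/(1 - 2) = 0.940500
L_3(0.9) = (0.9 - (-1))/(2 - (-1)) × (0.9 - 0)/(2 - 0) × (0.9 - 1)/(2 - 1) = -0.028500

P(0.9) = 14×L_0(0.9) + 18×L_1(0.9) + 3×L_2(0.9) + (-4)×L_3(0.9)
P(0.9) = 4.585500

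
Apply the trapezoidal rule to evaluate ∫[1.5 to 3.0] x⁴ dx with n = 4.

f(x) = x⁴
a = 1.5, b = 3.0, n = 4
h = (b - a)/n = 0.375000

Trapezoidal rule: (h/2)[f(x₀) + 2f(x₁) + 2f(x₂) + ... + f(xₙ)]

x_0 = 1.5000, f(x_0) = 5.062500, coefficient = 1
x_1 = 1.8750, f(x_1) = 12.359619, coefficient = 2
x_2 = 2.2500, f(x_2) = 25.628906, coefficient = 2
x_3 = 2.6250, f(x_3) = 47.480713, coefficient = 2
x_4 = 3.0000, f(x_4) = 81.000000, coefficient = 1

I ≈ (0.375000/2) × 257.000977 = 48.187683
Exact value: 47.081250
Error: 1.106433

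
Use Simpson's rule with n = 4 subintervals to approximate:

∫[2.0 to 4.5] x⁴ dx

f(x) = x⁴
a = 2.0, b = 4.5, n = 4
h = (b - a)/n = 0.625000

Simpson's rule: (h/3)[f(x₀) + 4f(x₁) + 2f(x₂) + ... + f(xₙ)]

x_0 = 2.0000, f(x_0) = 16.000000, coefficient = 1
x_1 = 2.6250, f(x_1) = 47.480713, coefficient = 4
x_2 = 3.2500, f(x_2) = 111.566406, coefficient = 2
x_3 = 3.8750, f(x_3) = 225.468994, coefficient = 4
x_4 = 4.5000, f(x_4) = 410.062500, coefficient = 1

I ≈ (0.625000/3) × 1740.994141 = 362.707113
Exact value: 362.656250
Error: 0.050863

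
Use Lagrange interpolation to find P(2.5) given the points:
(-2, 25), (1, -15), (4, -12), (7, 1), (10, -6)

Lagrange interpolation formula:
P(x) = Σ yᵢ × Lᵢ(x)
where Lᵢ(x) = Π_{j≠i} (x - xⱼ)/(xᵢ - xⱼ)

L_0(2.5) = (2.5 - 1)/(-2 - 1) × (2.5 - 4)/(-2 - 4) × (2.5 - 7)/(-2 - 7) × (2.5 - 10)/(-2 - 10) = -0.039062
L_1(2.5) = (2.5 - (-2))/(1 - (-2)) × (2.5 - 4)/(1 - 4) × (2.5 - 7)/(1 - 7) × (2.5 - 10)/(1 - 10) = 0.468750
L_2(2.5) = (2.5 - (-2))/(4 - (-2)) × (2.5 - 1)/(4 - 1) × (2.5 - 7)/(4 - 7) × (2.5 - 10)/(4 - 10) = 0.703125
L_3(2.5) = (2.5 - (-2))/(7 - (-2)) × (2.5 - 1)/(7 - 1) × (2.5 - 4)/(7 - 4) × (2.5 - 10)/(7 - 10) = -0.156250
L_4(2.5) = (2.5 - (-2))/(10 - (-2)) × (2.5 - 1)/(10 - 1) × (2.5 - 4)/(10 - 4) × (2.5 - 7)/(10 - 7) = 0.023438

P(2.5) = 25×L_0(2.5) + (-15)×L_1(2.5) + (-12)×L_2(2.5) + 1×L_3(2.5) + (-6)×L_4(2.5)
P(2.5) = -16.742188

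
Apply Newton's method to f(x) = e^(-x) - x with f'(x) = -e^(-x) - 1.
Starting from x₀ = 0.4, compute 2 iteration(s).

f(x) = e^(-x) - x
f'(x) = -e^(-x) - 1
x₀ = 0.4

Newton-Raphson formula: x_{n+1} = x_n - f(x_n)/f'(x_n)

Iteration 1:
  f(0.400000) = 0.270320
  f'(0.400000) = -1.670320
  x_1 = 0.400000 - 0.270320/(-1.670320) = 0.561837
Iteration 2:
  f(0.561837) = 0.008323
  f'(0.561837) = -1.570161
  x_2 = 0.561837 - 0.008323/(-1.570161) = 0.567138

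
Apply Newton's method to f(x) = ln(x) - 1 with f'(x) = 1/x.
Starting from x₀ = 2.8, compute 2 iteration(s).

f(x) = ln(x) - 1
f'(x) = 1/x
x₀ = 2.8

Newton-Raphson formula: x_{n+1} = x_n - f(x_n)/f'(x_n)

Iteration 1:
  f(2.800000) = 0.029619
  f'(2.800000) = 0.357143
  x_1 = 2.800000 - 0.029619/0.357143 = 2.717066
Iteration 2:
  f(2.717066) = -0.000448
  f'(2.717066) = 0.368044
  x_2 = 2.717066 - (-0.000448)/0.368044 = 2.718282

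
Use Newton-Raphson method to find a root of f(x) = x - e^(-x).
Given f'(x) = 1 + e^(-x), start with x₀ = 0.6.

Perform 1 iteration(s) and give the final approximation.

f(x) = x - e^(-x)
f'(x) = 1 + e^(-x)
x₀ = 0.6

Newton-Raphson formula: x_{n+1} = x_n - f(x_n)/f'(x_n)

Iteration 1:
  f(0.600000) = 0.051188
  f'(0.600000) = 1.548812
  x_1 = 0.600000 - 0.051188/1.548812 = 0.566950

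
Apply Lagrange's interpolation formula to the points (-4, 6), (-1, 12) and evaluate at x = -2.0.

Lagrange interpolation formula:
P(x) = Σ yᵢ × Lᵢ(x)
where Lᵢ(x) = Π_{j≠i} (x - xⱼ)/(xᵢ - xⱼ)

L_0(-2.0) = (-2.0 - (-1))/(-4 - (-1)) = 0.333333
L_1(-2.0) = (-2.0 - (-4))/(-1 - (-4)) = 0.666667

P(-2.0) = 6×L_0(-2.0) + 12×L_1(-2.0)
P(-2.0) = 10.000000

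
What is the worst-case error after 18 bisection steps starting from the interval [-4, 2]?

Bisection error bound: |error| ≤ (b-a)/2^n
|error| ≤ (2 - (-4))/2^18 = 6/2^18
|error| ≤ 0.0000228882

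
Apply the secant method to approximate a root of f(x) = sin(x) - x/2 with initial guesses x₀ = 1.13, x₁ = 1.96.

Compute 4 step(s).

f(x) = sin(x) - x/2
x₀ = 1.13, x₁ = 1.96

Secant formula: x_{n+1} = x_n - f(x_n)(x_n - x_{n-1})/(f(x_n) - f(x_{n-1}))

Iteration 1:
  f(1.130000) = 0.339412
  f(1.960000) = -0.054788
  x_2 = 1.960000 - (-0.054788)×(1.960000 - 1.130000)/(-0.054788 - 0.339412)
       = 1.844641
Iteration 2:
  f(1.960000) = -0.054788
  f(1.844641) = 0.040417
  x_3 = 1.844641 - 0.040417×(1.844641 - 1.960000)/(0.040417 - (-0.054788))
       = 1.893614
Iteration 3:
  f(1.844641) = 0.040417
  f(1.893614) = 0.001538
  x_4 = 1.893614 - 0.001538×(1.893614 - 1.844641)/(0.001538 - 0.040417)
       = 1.895552
Iteration 4:
  f(1.893614) = 0.001538
  f(1.895552) = -0.000047
  x_5 = 1.895552 - (-0.000047)×(1.895552 - 1.893614)/(-0.000047 - 0.001538)
       = 1.895494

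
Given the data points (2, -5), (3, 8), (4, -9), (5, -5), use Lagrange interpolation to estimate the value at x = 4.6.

Lagrange interpolation formula:
P(x) = Σ yᵢ × Lᵢ(x)
where Lᵢ(x) = Π_{j≠i} (x - xⱼ)/(xᵢ - xⱼ)

L_0(4.6) = (4.6 - 3)/(2 - 3) × (4.6 - 4)/(2 - 4) × (4.6 - 5)/(2 - 5) = 0.064000
L_1(4.6) = (4.6 - 2)/(3 - 2) × (4.6 - 4)/(3 - 4) × (4.6 - 5)/(3 - 5) = -0.312000
L_2(4.6) = (4.6 - 2)/(4 - 2) × (4.6 - 3)/(4 - 3) × (4.6 - 5)/(4 - 5) = 0.832000
L_3(4.6) = (4.6 - 2)/(5 - 2) × (4.6 - 3)/(5 - 3) × (4.6 - 4)/(5 - 4) = 0.416000

P(4.6) = (-5)×L_0(4.6) + 8×L_1(4.6) + (-9)×L_2(4.6) + (-5)×L_3(4.6)
P(4.6) = -12.384000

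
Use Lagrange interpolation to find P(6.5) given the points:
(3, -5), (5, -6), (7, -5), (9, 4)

Lagrange interpolation formula:
P(x) = Σ yᵢ × Lᵢ(x)
where Lᵢ(x) = Π_{j≠i} (x - xⱼ)/(xᵢ - xⱼ)

L_0(6.5) = (6.5 - 5)/(3 - 5) × (6.5 - 7)/(3 - 7) × (6.5 - 9)/(3 - 9) = -0.039062
L_1(6.5) = (6.5 - 3)/(5 - 3) × (6.5 - 7)/(5 - 7) × (6.5 - 9)/(5 - 9) = 0.273438
L_2(6.5) = (6.5 - 3)/(7 - 3) × (6.5 - 5)/(7 - 5) × (6.5 - 9)/(7 - 9) = 0.820312
L_3(6.5) = (6.5 - 3)/(9 - 3) × (6.5 - 5)/(9 - 5) × (6.5 - 7)/(9 - 7) = -0.054688

P(6.5) = (-5)×L_0(6.5) + (-6)×L_1(6.5) + (-5)×L_2(6.5) + 4×L_3(6.5)
P(6.5) = -5.765625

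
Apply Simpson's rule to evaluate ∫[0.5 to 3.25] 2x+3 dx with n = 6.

f(x) = 2x+3
a = 0.5, b = 3.25, n = 6
h = (b - a)/n = 0.458333

Simpson's rule: (h/3)[f(x₀) + 4f(x₁) + 2f(x₂) + ... + f(xₙ)]

x_0 = 0.5000, f(x_0) = 4.000000, coefficient = 1
x_1 = 0.9583, f(x_1) = 4.916667, coefficient = 4
x_2 = 1.4167, f(x_2) = 5.833333, coefficient = 2
x_3 = 1.8750, f(x_3) = 6.750000, coefficient = 4
x_4 = 2.3333, f(x_4) = 7.666667, coefficient = 2
x_5 = 2.7917, f(x_5) = 8.583333, coefficient = 4
x_6 = 3.2500, f(x_6) = 9.500000, coefficient = 1

I ≈ (0.458333/3) × 121.500000 = 18.562500
Exact value: 18.562500
Error: 0.000000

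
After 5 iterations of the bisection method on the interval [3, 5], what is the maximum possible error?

Bisection error bound: |error| ≤ (b-a)/2^n
|error| ≤ (5 - 3)/2^5 = 2/2^5
|error| ≤ 0.0625000000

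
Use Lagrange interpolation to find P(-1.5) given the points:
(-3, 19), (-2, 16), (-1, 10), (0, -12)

Lagrange interpolation formula:
P(x) = Σ yᵢ × Lᵢ(x)
where Lᵢ(x) = Π_{j≠i} (x - xⱼ)/(xᵢ - xⱼ)

L_0(-1.5) = (-1.5 - (-2))/(-3 - (-2)) × (-1.5 - (-1))/(-3 - (-1)) × (-1.5 - 0)/(-3 - 0) = -0.062500
L_1(-1.5) = (-1.5 - (-3))/(-2 - (-3)) × (-1.5 - (-1))/(-2 - (-1)) × (-1.5 - 0)/(-2 - 0) = 0.562500
L_2(-1.5) = (-1.5 - (-3))/(-1 - (-3)) × (-1.5 - (-2))/(-1 - (-2)) × (-1.5 - 0)/(-1 - 0) = 0.562500
L_3(-1.5) = (-1.5 - (-3))/(0 - (-3)) × (-1.5 - (-2))/(0 - (-2)) × (-1.5 - (-1))/(0 - (-1)) = -0.062500

P(-1.5) = 19×L_0(-1.5) + 16×L_1(-1.5) + 10×L_2(-1.5) + (-12)×L_3(-1.5)
P(-1.5) = 14.187500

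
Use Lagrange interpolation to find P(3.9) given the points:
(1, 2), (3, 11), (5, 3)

Lagrange interpolation formula:
P(x) = Σ yᵢ × Lᵢ(x)
where Lᵢ(x) = Π_{j≠i} (x - xⱼ)/(xᵢ - xⱼ)

L_0(3.9) = (3.9 - 3)/(1 - 3) × (3.9 - 5)/(1 - 5) = -0.123750
L_1(3.9) = (3.9 - 1)/(3 - 1) × (3.9 - 5)/(3 - 5) = 0.797500
L_2(3.9) = (3.9 - 1)/(5 - 1) × (3.9 - 3)/(5 - 3) = 0.326250

P(3.9) = 2×L_0(3.9) + 11×L_1(3.9) + 3×L_2(3.9)
P(3.9) = 9.503750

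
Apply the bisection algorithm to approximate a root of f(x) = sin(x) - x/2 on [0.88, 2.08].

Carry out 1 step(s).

f(x) = sin(x) - x/2
Initial interval: [0.88, 2.08]

Iteration 1:
  c_1 = (0.880000 + 2.080000)/2 = 1.480000
  f(c_1) = f(1.480000) = 0.255881
  f(a) × f(c) ≥ 0, new interval: [1.480000, 2.080000]

After 1 iteration(s), the approximation is c_1 = 1.480000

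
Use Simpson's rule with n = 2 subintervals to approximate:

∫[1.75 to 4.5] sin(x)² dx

f(x) = sin(x)²
a = 1.75, b = 4.5, n = 2
h = (b - a)/n = 1.375000

Simpson's rule: (h/3)[f(x₀) + 4f(x₁) + 2f(x₂) + ... + f(xₙ)]

x_0 = 1.7500, f(x_0) = 0.968228, coefficient = 1
x_1 = 3.1250, f(x_1) = 0.000275, coefficient = 4
x_2 = 4.5000, f(x_2) = 0.955565, coefficient = 1

I ≈ (1.375000/3) × 1.924895 = 0.882243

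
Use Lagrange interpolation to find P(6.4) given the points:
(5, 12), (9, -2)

Lagrange interpolation formula:
P(x) = Σ yᵢ × Lᵢ(x)
where Lᵢ(x) = Π_{j≠i} (x - xⱼ)/(xᵢ - xⱼ)

L_0(6.4) = (6.4 - 9)/(5 - 9) = 0.650000
L_1(6.4) = (6.4 - 5)/(9 - 5) = 0.350000

P(6.4) = 12×L_0(6.4) + (-2)×L_1(6.4)
P(6.4) = 7.100000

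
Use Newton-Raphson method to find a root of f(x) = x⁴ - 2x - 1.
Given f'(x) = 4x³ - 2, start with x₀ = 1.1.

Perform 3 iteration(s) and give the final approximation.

f(x) = x⁴ - 2x - 1
f'(x) = 4x³ - 2
x₀ = 1.1

Newton-Raphson formula: x_{n+1} = x_n - f(x_n)/f'(x_n)

Iteration 1:
  f(1.100000) = -1.735900
  f'(1.100000) = 3.324000
  x_1 = 1.100000 - (-1.735900)/3.324000 = 1.622232
Iteration 2:
  f(1.622232) = 2.681051
  f'(1.622232) = 15.076509
  x_2 = 1.622232 - 2.681051/15.076509 = 1.444403
Iteration 3:
  f(1.444403) = 0.463837
  f'(1.444403) = 10.053820
  x_3 = 1.444403 - 0.463837/10.053820 = 1.398267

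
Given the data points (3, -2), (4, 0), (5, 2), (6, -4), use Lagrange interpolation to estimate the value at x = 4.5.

Lagrange interpolation formula:
P(x) = Σ yᵢ × Lᵢ(x)
where Lᵢ(x) = Π_{j≠i} (x - xⱼ)/(xᵢ - xⱼ)

L_0(4.5) = (4.5 - 4)/(3 - 4) × (4.5 - 5)/(3 - 5) × (4.5 - 6)/(3 - 6) = -0.062500
L_1(4.5) = (4.5 - 3)/(4 - 3) × (4.5 - 5)/(4 - 5) × (4.5 - 6)/(4 - 6) = 0.562500
L_2(4.5) = (4.5 - 3)/(5 - 3) × (4.5 - 4)/(5 - 4) × (4.5 - 6)/(5 - 6) = 0.562500
L_3(4.5) = (4.5 - 3)/(6 - 3) × (4.5 - 4)/(6 - 4) × (4.5 - 5)/(6 - 5) = -0.062500

P(4.5) = (-2)×L_0(4.5) + 0×L_1(4.5) + 2×L_2(4.5) + (-4)×L_3(4.5)
P(4.5) = 1.500000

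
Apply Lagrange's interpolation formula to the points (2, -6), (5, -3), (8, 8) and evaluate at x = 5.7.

Lagrange interpolation formula:
P(x) = Σ yᵢ × Lᵢ(x)
where Lᵢ(x) = Π_{j≠i} (x - xⱼ)/(xᵢ - xⱼ)

L_0(5.7) = (5.7 - 5)/(2 - 5) × (5.7 - 8)/(2 - 8) = -0.089444
L_1(5.7) = (5.7 - 2)/(5 - 2) × (5.7 - 8)/(5 - 8) = 0.945556
L_2(5.7) = (5.7 - 2)/(8 - 2) × (5.7 - 5)/(8 - 5) = 0.143889

P(5.7) = (-6)×L_0(5.7) + (-3)×L_1(5.7) + 8×L_2(5.7)
P(5.7) = -1.148889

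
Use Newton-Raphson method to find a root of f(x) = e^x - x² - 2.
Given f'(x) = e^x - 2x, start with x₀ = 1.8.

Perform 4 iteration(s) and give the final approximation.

f(x) = e^x - x² - 2
f'(x) = e^x - 2x
x₀ = 1.8

Newton-Raphson formula: x_{n+1} = x_n - f(x_n)/f'(x_n)

Iteration 1:
  f(1.800000) = 0.809647
  f'(1.800000) = 2.449647
  x_1 = 1.800000 - 0.809647/2.449647 = 1.469484
Iteration 2:
  f(1.469484) = 0.187608
  f'(1.469484) = 1.408024
  x_2 = 1.469484 - 0.187608/1.408024 = 1.336242
Iteration 3:
  f(1.336242) = 0.019175
  f'(1.336242) = 1.132234
  x_3 = 1.336242 - 0.019175/1.132234 = 1.319306
Iteration 4:
  f(1.319306) = 0.000256
  f'(1.319306) = 1.102212
  x_4 = 1.319306 - 0.000256/1.102212 = 1.319074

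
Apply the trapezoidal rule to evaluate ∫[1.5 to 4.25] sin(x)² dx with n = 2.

f(x) = sin(x)²
a = 1.5, b = 4.25, n = 2
h = (b - a)/n = 1.375000

Trapezoidal rule: (h/2)[f(x₀) + 2f(x₁) + 2f(x₂) + ... + f(xₙ)]

x_0 = 1.5000, f(x_0) = 0.994996, coefficient = 1
x_1 = 2.8750, f(x_1) = 0.069404, coefficient = 2
x_2 = 4.2500, f(x_2) = 0.801006, coefficient = 1

I ≈ (1.375000/2) × 1.934810 = 1.330182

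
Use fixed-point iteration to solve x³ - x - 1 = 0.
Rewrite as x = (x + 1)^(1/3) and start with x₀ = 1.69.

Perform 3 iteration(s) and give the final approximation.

Equation: x³ - x - 1 = 0
Fixed-point form: x = (x + 1)^(1/3)
x₀ = 1.69

x_1 = g(1.690000) = 1.390755
x_2 = g(1.390755) = 1.337145
x_3 = g(1.337145) = 1.327074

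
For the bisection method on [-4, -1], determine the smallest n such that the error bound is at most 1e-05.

We need (b-a)/2^n ≤ 1e-05
(-1 - (-4))/2^n ≤ 1e-05
3/2^n ≤ 1e-05
2^n ≥ 300000
n ≥ log₂(300000) = 18.19
n ≥ 19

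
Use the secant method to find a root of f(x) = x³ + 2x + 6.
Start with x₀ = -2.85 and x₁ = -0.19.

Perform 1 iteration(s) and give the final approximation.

f(x) = x³ + 2x + 6
x₀ = -2.85, x₁ = -0.19

Secant formula: x_{n+1} = x_n - f(x_n)(x_n - x_{n-1})/(f(x_n) - f(x_{n-1}))

Iteration 1:
  f(-2.850000) = -22.849125
  f(-0.190000) = 5.613141
  x_2 = -0.190000 - 5.613141×(-0.190000 - (-2.850000))/(5.613141 - (-22.849125))
       = -0.714588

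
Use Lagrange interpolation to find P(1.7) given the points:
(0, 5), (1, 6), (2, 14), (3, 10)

Lagrange interpolation formula:
P(x) = Σ yᵢ × Lᵢ(x)
where Lᵢ(x) = Π_{j≠i} (x - xⱼ)/(xᵢ - xⱼ)

L_0(1.7) = (1.7 - 1)/(0 - 1) × (1.7 - 2)/(0 - 2) × (1.7 - 3)/(0 - 3) = -0.045500
L_1(1.7) = (1.7 - 0)/(1 - 0) × (1.7 - 2)/(1 - 2) × (1.7 - 3)/(1 - 3) = 0.331500
L_2(1.7) = (1.7 - 0)/(2 - 0) × (1.7 - 1)/(2 - 1) × (1.7 - 3)/(2 - 3) = 0.773500
L_3(1.7) = (1.7 - 0)/(3 - 0) × (1.7 - 1)/(3 - 1) × (1.7 - 2)/(3 - 2) = -0.059500

P(1.7) = 5×L_0(1.7) + 6×L_1(1.7) + 14×L_2(1.7) + 10×L_3(1.7)
P(1.7) = 11.995500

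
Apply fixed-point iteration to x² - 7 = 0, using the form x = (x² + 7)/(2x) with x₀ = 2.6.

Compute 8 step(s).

Equation: x² - 7 = 0
Fixed-point form: x = (x² + 7)/(2x)
x₀ = 2.6

x_1 = g(2.600000) = 2.646154
x_2 = g(2.646154) = 2.645751
x_3 = g(2.645751) = 2.645751
x_4 = g(2.645751) = 2.645751
x_5 = g(2.645751) = 2.645751
x_6 = g(2.645751) = 2.645751
x_7 = g(2.645751) = 2.645751
x_8 = g(2.645751) = 2.645751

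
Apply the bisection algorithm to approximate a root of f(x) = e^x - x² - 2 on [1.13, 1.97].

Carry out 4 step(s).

f(x) = e^x - x² - 2
Initial interval: [1.13, 1.97]

Iteration 1:
  c_1 = (1.130000 + 1.970000)/2 = 1.550000
  f(c_1) = f(1.550000) = 0.308970
  f(a) × f(c) < 0, new interval: [1.130000, 1.550000]
Iteration 2:
  c_2 = (1.130000 + 1.550000)/2 = 1.340000
  f(c_2) = f(1.340000) = 0.023444
  f(a) × f(c) < 0, new interval: [1.130000, 1.340000]
Iteration 3:
  c_3 = (1.130000 + 1.340000)/2 = 1.235000
  f(c_3) = f(1.235000) = -0.086846
  f(a) × f(c) ≥ 0, new interval: [1.235000, 1.340000]
Iteration 4:
  c_4 = (1.235000 + 1.340000)/2 = 1.287500
  f(c_4) = f(1.287500) = -0.033940
  f(a) × f(c) ≥ 0, new interval: [1.287500, 1.340000]

After 4 iteration(s), the approximation is c_4 = 1.287500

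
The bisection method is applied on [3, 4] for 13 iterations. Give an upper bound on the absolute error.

Bisection error bound: |error| ≤ (b-a)/2^n
|error| ≤ (4 - 3)/2^13 = 1/2^13
|error| ≤ 0.0001220703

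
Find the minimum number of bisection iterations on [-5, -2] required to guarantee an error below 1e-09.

We need (b-a)/2^n ≤ 1e-09
(-2 - (-5))/2^n ≤ 1e-09
3/2^n ≤ 1e-09
2^n ≥ 3000000000
n ≥ log₂(3000000000) = 31.48
n ≥ 32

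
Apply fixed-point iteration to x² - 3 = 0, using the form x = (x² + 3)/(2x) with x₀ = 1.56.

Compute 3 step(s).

Equation: x² - 3 = 0
Fixed-point form: x = (x² + 3)/(2x)
x₀ = 1.56

x_1 = g(1.560000) = 1.741538
x_2 = g(1.741538) = 1.732077
x_3 = g(1.732077) = 1.732051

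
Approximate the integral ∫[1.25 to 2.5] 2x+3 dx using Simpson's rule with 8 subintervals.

f(x) = 2x+3
a = 1.25, b = 2.5, n = 8
h = (b - a)/n = 0.156250

Simpson's rule: (h/3)[f(x₀) + 4f(x₁) + 2f(x₂) + ... + f(xₙ)]

x_0 = 1.2500, f(x_0) = 5.500000, coefficient = 1
x_1 = 1.4062, f(x_1) = 5.812500, coefficient = 4
x_2 = 1.5625, f(x_2) = 6.125000, coefficient = 2
x_3 = 1.7188, f(x_3) = 6.437500, coefficient = 4
x_4 = 1.8750, f(x_4) = 6.750000, coefficient = 2
x_5 = 2.0312, f(x_5) = 7.062500, coefficient = 4
x_6 = 2.1875, f(x_6) = 7.375000, coefficient = 2
x_7 = 2.3438, f(x_7) = 7.687500, coefficient = 4
x_8 = 2.5000, f(x_8) = 8.000000, coefficient = 1

I ≈ (0.156250/3) × 162.000000 = 8.437500
Exact value: 8.437500
Error: 0.000000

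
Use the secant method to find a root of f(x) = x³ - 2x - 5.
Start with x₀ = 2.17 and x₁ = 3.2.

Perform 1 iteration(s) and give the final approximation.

f(x) = x³ - 2x - 5
x₀ = 2.17, x₁ = 3.2

Secant formula: x_{n+1} = x_n - f(x_n)(x_n - x_{n-1})/(f(x_n) - f(x_{n-1}))

Iteration 1:
  f(2.170000) = 0.878313
  f(3.200000) = 21.368000
  x_2 = 3.200000 - 21.368000×(3.200000 - 2.170000)/(21.368000 - 0.878313)
       = 2.125848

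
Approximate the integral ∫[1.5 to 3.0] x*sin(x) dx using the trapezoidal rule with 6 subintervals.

f(x) = x*sin(x)
a = 1.5, b = 3.0, n = 6
h = (b - a)/n = 0.250000

Trapezoidal rule: (h/2)[f(x₀) + 2f(x₁) + 2f(x₂) + ... + f(xₙ)]

x_0 = 1.5000, f(x_0) = 1.496242, coefficient = 1
x_1 = 1.7500, f(x_1) = 1.721975, coefficient = 2
x_2 = 2.0000, f(x_2) = 1.818595, coefficient = 2
x_3 = 2.2500, f(x_3) = 1.750665, coefficient = 2
x_4 = 2.5000, f(x_4) = 1.496180, coefficient = 2
x_5 = 2.7500, f(x_5) = 1.049568, coefficient = 2
x_6 = 3.0000, f(x_6) = 0.423360, coefficient = 1

I ≈ (0.250000/2) × 17.593569 = 2.199196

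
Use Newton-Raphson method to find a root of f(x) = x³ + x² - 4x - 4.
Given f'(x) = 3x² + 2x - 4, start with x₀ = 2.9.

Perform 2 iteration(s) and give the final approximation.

f(x) = x³ + x² - 4x - 4
f'(x) = 3x² + 2x - 4
x₀ = 2.9

Newton-Raphson formula: x_{n+1} = x_n - f(x_n)/f'(x_n)

Iteration 1:
  f(2.900000) = 17.199000
  f'(2.900000) = 27.030000
  x_1 = 2.900000 - 17.199000/27.030000 = 2.263707
Iteration 2:
  f(2.263707) = 3.669612
  f'(2.263707) = 15.900522
  x_2 = 2.263707 - 3.669612/15.900522 = 2.032921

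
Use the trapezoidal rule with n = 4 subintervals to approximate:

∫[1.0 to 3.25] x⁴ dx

f(x) = x⁴
a = 1.0, b = 3.25, n = 4
h = (b - a)/n = 0.562500

Trapezoidal rule: (h/2)[f(x₀) + 2f(x₁) + 2f(x₂) + ... + f(xₙ)]

x_0 = 1.0000, f(x_0) = 1.000000, coefficient = 1
x_1 = 1.5625, f(x_1) = 5.960464, coefficient = 2
x_2 = 2.1250, f(x_2) = 20.390869, coefficient = 2
x_3 = 2.6875, f(x_3) = 52.166763, coefficient = 2
x_4 = 3.2500, f(x_4) = 111.566406, coefficient = 1

I ≈ (0.562500/2) × 269.602600 = 75.825731
Exact value: 72.318164
Error: 3.507567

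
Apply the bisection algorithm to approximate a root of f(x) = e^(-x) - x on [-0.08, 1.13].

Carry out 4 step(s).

f(x) = e^(-x) - x
Initial interval: [-0.08, 1.13]

Iteration 1:
  c_1 = (-0.080000 + 1.130000)/2 = 0.525000
  f(c_1) = f(0.525000) = 0.066555
  f(a) × f(c) ≥ 0, new interval: [0.525000, 1.130000]
Iteration 2:
  c_2 = (0.525000 + 1.130000)/2 = 0.827500
  f(c_2) = f(0.827500) = -0.390359
  f(a) × f(c) < 0, new interval: [0.525000, 0.827500]
Iteration 3:
  c_3 = (0.525000 + 0.827500)/2 = 0.676250
  f(c_3) = f(0.676250) = -0.167730
  f(a) × f(c) < 0, new interval: [0.525000, 0.676250]
Iteration 4:
  c_4 = (0.525000 + 0.676250)/2 = 0.600625
  f(c_4) = f(0.600625) = -0.052156
  f(a) × f(c) < 0, new interval: [0.525000, 0.600625]

After 4 iteration(s), the approximation is c_4 = 0.600625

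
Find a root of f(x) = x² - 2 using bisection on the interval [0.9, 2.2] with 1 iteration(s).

f(x) = x² - 2
Initial interval: [0.9, 2.2]

Iteration 1:
  c_1 = (0.900000 + 2.200000)/2 = 1.550000
  f(c_1) = f(1.550000) = 0.402500
  f(a) × f(c) < 0, new interval: [0.900000, 1.550000]

After 1 iteration(s), the approximation is c_1 = 1.550000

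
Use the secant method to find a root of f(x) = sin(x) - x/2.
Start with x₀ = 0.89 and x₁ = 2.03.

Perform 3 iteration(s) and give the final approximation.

f(x) = sin(x) - x/2
x₀ = 0.89, x₁ = 2.03

Secant formula: x_{n+1} = x_n - f(x_n)(x_n - x_{n-1})/(f(x_n) - f(x_{n-1}))

Iteration 1:
  f(0.890000) = 0.332072
  f(2.030000) = -0.118594
  x_2 = 2.030000 - (-0.118594)×(2.030000 - 0.890000)/(-0.118594 - 0.332072)
       = 1.730005
Iteration 2:
  f(2.030000) = -0.118594
  f(1.730005) = 0.122350
  x_3 = 1.730005 - 0.122350×(1.730005 - 2.030000)/(0.122350 - (-0.118594))
       = 1.882341
Iteration 3:
  f(1.730005) = 0.122350
  f(1.882341) = 0.010691
  x_4 = 1.882341 - 0.010691×(1.882341 - 1.730005)/(0.010691 - 0.122350)
       = 1.896926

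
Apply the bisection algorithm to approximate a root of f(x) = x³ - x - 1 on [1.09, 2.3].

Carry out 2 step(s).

f(x) = x³ - x - 1
Initial interval: [1.09, 2.3]

Iteration 1:
  c_1 = (1.090000 + 2.300000)/2 = 1.695000
  f(c_1) = f(1.695000) = 2.174777
  f(a) × f(c) < 0, new interval: [1.090000, 1.695000]
Iteration 2:
  c_2 = (1.090000 + 1.695000)/2 = 1.392500
  f(c_2) = f(1.392500) = 0.307636
  f(a) × f(c) < 0, new interval: [1.090000, 1.392500]

After 2 iteration(s), the approximation is c_2 = 1.392500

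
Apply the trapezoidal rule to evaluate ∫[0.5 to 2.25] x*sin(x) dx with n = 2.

f(x) = x*sin(x)
a = 0.5, b = 2.25, n = 2
h = (b - a)/n = 0.875000

Trapezoidal rule: (h/2)[f(x₀) + 2f(x₁) + 2f(x₂) + ... + f(xₙ)]

x_0 = 0.5000, f(x_0) = 0.239713, coefficient = 1
x_1 = 1.3750, f(x_1) = 1.348728, coefficient = 2
x_2 = 2.2500, f(x_2) = 1.750665, coefficient = 1

I ≈ (0.875000/2) × 4.687833 = 2.050927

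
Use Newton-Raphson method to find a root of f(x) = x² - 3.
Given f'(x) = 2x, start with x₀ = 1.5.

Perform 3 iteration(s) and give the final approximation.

f(x) = x² - 3
f'(x) = 2x
x₀ = 1.5

Newton-Raphson formula: x_{n+1} = x_n - f(x_n)/f'(x_n)

Iteration 1:
  f(1.500000) = -0.750000
  f'(1.500000) = 3.000000
  x_1 = 1.500000 - (-0.750000)/3.000000 = 1.750000
Iteration 2:
  f(1.750000) = 0.062500
  f'(1.750000) = 3.500000
  x_2 = 1.750000 - 0.062500/3.500000 = 1.732143
Iteration 3:
  f(1.732143) = 0.000319
  f'(1.732143) = 3.464286
  x_3 = 1.732143 - 0.000319/3.464286 = 1.732051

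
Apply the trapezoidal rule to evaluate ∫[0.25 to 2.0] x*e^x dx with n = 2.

f(x) = x*e^x
a = 0.25, b = 2.0, n = 2
h = (b - a)/n = 0.875000

Trapezoidal rule: (h/2)[f(x₀) + 2f(x₁) + 2f(x₂) + ... + f(xₙ)]

x_0 = 0.2500, f(x_0) = 0.321006, coefficient = 1
x_1 = 1.1250, f(x_1) = 3.465244, coefficient = 2
x_2 = 2.0000, f(x_2) = 14.778112, coefficient = 1

I ≈ (0.875000/2) × 22.029606 = 9.637953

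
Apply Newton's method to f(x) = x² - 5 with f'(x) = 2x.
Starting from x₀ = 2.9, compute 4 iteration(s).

f(x) = x² - 5
f'(x) = 2x
x₀ = 2.9

Newton-Raphson formula: x_{n+1} = x_n - f(x_n)/f'(x_n)

Iteration 1:
  f(2.900000) = 3.410000
  f'(2.900000) = 5.800000
  x_1 = 2.900000 - 3.410000/5.800000 = 2.312069
Iteration 2:
  f(2.312069) = 0.345663
  f'(2.312069) = 4.624138
  x_2 = 2.312069 - 0.345663/4.624138 = 2.237317
Iteration 3:
  f(2.237317) = 0.005588
  f'(2.237317) = 4.474634
  x_3 = 2.237317 - 0.005588/4.474634 = 2.236068
Iteration 4:
  f(2.236068) = 0.000002
  f'(2.236068) = 4.472137
  x_4 = 2.236068 - 0.000002/4.472137 = 2.236068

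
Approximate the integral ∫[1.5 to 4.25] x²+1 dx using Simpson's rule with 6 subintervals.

f(x) = x²+1
a = 1.5, b = 4.25, n = 6
h = (b - a)/n = 0.458333

Simpson's rule: (h/3)[f(x₀) + 4f(x₁) + 2f(x₂) + ... + f(xₙ)]

x_0 = 1.5000, f(x_0) = 3.250000, coefficient = 1
x_1 = 1.9583, f(x_1) = 4.835069, coefficient = 4
x_2 = 2.4167, f(x_2) = 6.840278, coefficient = 2
x_3 = 2.8750, f(x_3) = 9.265625, coefficient = 4
x_4 = 3.3333, f(x_4) = 12.111111, coefficient = 2
x_5 = 3.7917, f(x_5) = 15.376736, coefficient = 4
x_6 = 4.2500, f(x_6) = 19.062500, coefficient = 1

I ≈ (0.458333/3) × 178.125000 = 27.213542
Exact value: 27.213542
Error: 0.000000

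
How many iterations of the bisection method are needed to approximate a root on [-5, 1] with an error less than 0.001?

We need (b-a)/2^n ≤ 0.001
(1 - (-5))/2^n ≤ 0.001
6/2^n ≤ 0.001
2^n ≥ 6000
n ≥ log₂(6000) = 12.55
n ≥ 13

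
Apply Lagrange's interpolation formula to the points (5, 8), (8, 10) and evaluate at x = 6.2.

Lagrange interpolation formula:
P(x) = Σ yᵢ × Lᵢ(x)
where Lᵢ(x) = Π_{j≠i} (x - xⱼ)/(xᵢ - xⱼ)

L_0(6.2) = (6.2 - 8)/(5 - 8) = 0.600000
L_1(6.2) = (6.2 - 5)/(8 - 5) = 0.400000

P(6.2) = 8×L_0(6.2) + 10×L_1(6.2)
P(6.2) = 8.800000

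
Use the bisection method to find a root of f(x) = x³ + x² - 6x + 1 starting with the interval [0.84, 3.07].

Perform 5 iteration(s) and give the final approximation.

f(x) = x³ + x² - 6x + 1
Initial interval: [0.84, 3.07]

Iteration 1:
  c_1 = (0.840000 + 3.070000)/2 = 1.955000
  f(c_1) = f(1.955000) = 0.564084
  f(a) × f(c) < 0, new interval: [0.840000, 1.955000]
Iteration 2:
  c_2 = (0.840000 + 1.955000)/2 = 1.397500
  f(c_2) = f(1.397500) = -2.702668
  f(a) × f(c) ≥ 0, new interval: [1.397500, 1.955000]
Iteration 3:
  c_3 = (1.397500 + 1.955000)/2 = 1.676250
  f(c_3) = f(1.676250) = -1.537735
  f(a) × f(c) ≥ 0, new interval: [1.676250, 1.955000]
Iteration 4:
  c_4 = (1.676250 + 1.955000)/2 = 1.815625
  f(c_4) = f(1.815625) = -0.612059
  f(a) × f(c) ≥ 0, new interval: [1.815625, 1.955000]
Iteration 5:
  c_5 = (1.815625 + 1.955000)/2 = 1.885312
  f(c_5) = f(1.885312) = -0.056311
  f(a) × f(c) ≥ 0, new interval: [1.885312, 1.955000]

After 5 iteration(s), the approximation is c_5 = 1.885312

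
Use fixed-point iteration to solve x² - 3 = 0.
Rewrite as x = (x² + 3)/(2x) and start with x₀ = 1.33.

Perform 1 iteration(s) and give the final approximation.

Equation: x² - 3 = 0
Fixed-point form: x = (x² + 3)/(2x)
x₀ = 1.33

x_1 = g(1.330000) = 1.792820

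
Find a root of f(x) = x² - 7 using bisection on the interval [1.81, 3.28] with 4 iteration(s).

f(x) = x² - 7
Initial interval: [1.81, 3.28]

Iteration 1:
  c_1 = (1.810000 + 3.280000)/2 = 2.545000
  f(c_1) = f(2.545000) = -0.522975
  f(a) × f(c) ≥ 0, new interval: [2.545000, 3.280000]
Iteration 2:
  c_2 = (2.545000 + 3.280000)/2 = 2.912500
  f(c_2) = f(2.912500) = 1.482656
  f(a) × f(c) < 0, new interval: [2.545000, 2.912500]
Iteration 3:
  c_3 = (2.545000 + 2.912500)/2 = 2.728750
  f(c_3) = f(2.728750) = 0.446077
  f(a) × f(c) < 0, new interval: [2.545000, 2.728750]
Iteration 4:
  c_4 = (2.545000 + 2.728750)/2 = 2.636875
  f(c_4) = f(2.636875) = -0.046890
  f(a) × f(c) ≥ 0, new interval: [2.636875, 2.728750]

After 4 iteration(s), the approximation is c_4 = 2.636875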